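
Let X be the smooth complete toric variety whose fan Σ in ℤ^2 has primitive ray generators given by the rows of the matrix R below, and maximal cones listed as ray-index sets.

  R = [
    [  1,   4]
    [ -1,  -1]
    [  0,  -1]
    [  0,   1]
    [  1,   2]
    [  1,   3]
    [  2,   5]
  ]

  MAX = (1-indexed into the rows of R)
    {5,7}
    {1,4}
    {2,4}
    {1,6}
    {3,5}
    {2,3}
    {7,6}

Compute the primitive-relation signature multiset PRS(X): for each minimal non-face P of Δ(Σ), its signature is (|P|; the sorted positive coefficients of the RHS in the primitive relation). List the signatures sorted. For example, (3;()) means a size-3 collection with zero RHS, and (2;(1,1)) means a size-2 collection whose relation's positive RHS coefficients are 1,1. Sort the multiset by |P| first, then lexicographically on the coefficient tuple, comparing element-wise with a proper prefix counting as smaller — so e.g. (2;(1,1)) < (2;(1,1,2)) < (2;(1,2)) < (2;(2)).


Primitive collections (14):

  P={3,4}:  v_{3} + v_{4} = 0 ; sig = (2;())
  P={1,3}:  v_{1} + v_{3} = v_{6} ; sig = (2;(1))
  P={2,5}:  v_{2} + v_{5} = v_{4} ; sig = (2;(1))
  P={2,7}:  v_{2} + v_{7} = v_{1} ; sig = (2;(1))
  P={3,6}:  v_{3} + v_{6} = v_{5} ; sig = (2;(1))
  P={4,5}:  v_{4} + v_{5} = v_{6} ; sig = (2;(1))
  P={4,6}:  v_{4} + v_{6} = v_{1} ; sig = (2;(1))
  P={5,6}:  v_{5} + v_{6} = v_{7} ; sig = (2;(1))
  P={1,5}:  v_{1} + v_{5} = 2·v_{6} ; sig = (2;(2))
  P={2,6}:  v_{2} + v_{6} = 2·v_{4} ; sig = (2;(2))
  P={3,7}:  v_{3} + v_{7} = 2·v_{5} ; sig = (2;(2))
  P={4,7}:  v_{4} + v_{7} = 2·v_{6} ; sig = (2;(2))
  P={1,2}:  v_{1} + v_{2} = 3·v_{4} ; sig = (2;(3))
  P={1,7}:  v_{1} + v_{7} = 3·v_{6} ; sig = (2;(3))

so the primitive-relation signature multiset is
{ (2;()),  (2;(1)) ×7,  (2;(2)) ×4,  (2;(3)) ×2 }


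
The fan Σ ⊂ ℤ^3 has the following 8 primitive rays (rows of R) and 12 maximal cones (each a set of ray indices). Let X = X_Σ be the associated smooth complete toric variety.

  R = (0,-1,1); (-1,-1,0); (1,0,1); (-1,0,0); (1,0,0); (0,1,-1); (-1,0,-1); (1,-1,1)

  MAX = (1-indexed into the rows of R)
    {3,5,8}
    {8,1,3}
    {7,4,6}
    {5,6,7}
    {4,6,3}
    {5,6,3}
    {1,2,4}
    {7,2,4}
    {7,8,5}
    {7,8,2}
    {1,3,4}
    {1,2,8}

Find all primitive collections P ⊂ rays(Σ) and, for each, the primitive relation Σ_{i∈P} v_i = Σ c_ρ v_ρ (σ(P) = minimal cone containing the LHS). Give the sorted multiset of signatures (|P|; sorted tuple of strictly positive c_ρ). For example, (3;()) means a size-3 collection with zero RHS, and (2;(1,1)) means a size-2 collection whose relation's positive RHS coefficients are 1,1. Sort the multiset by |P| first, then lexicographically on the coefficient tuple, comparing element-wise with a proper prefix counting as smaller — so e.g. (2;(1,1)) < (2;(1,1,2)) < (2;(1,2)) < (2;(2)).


10 minimal non-faces of Δ(Σ) (on 8 rays):

  P={1,6}:  v_{1} + v_{6} = 0  ⇒ sig = (2;())
  P={3,7}:  v_{3} + v_{7} = 0  ⇒ sig = (2;())
  P={4,5}:  v_{4} + v_{5} = 0  ⇒ sig = (2;())
  P={1,5}:  v_{1} + v_{5} = v_{8}  ⇒ sig = (2;(1))
  P={1,7}:  v_{1} + v_{7} = v_{2}  ⇒ sig = (2;(1))
  P={2,3}:  v_{2} + v_{3} = v_{1}  ⇒ sig = (2;(1))
  P={2,6}:  v_{2} + v_{6} = v_{7}  ⇒ sig = (2;(1))
  P={4,8}:  v_{4} + v_{8} = v_{1}  ⇒ sig = (2;(1))
  P={6,8}:  v_{6} + v_{8} = v_{5}  ⇒ sig = (2;(1))
  P={2,5}:  v_{2} + v_{5} = v_{7} + v_{8}  ⇒ sig = (2;(1,1))

so the primitive-relation signature multiset is
    (2;())
    (2;())
    (2;())
    (2;(1))
    (2;(1))
    (2;(1))
    (2;(1))
    (2;(1))
    (2;(1))
    (2;(1,1))


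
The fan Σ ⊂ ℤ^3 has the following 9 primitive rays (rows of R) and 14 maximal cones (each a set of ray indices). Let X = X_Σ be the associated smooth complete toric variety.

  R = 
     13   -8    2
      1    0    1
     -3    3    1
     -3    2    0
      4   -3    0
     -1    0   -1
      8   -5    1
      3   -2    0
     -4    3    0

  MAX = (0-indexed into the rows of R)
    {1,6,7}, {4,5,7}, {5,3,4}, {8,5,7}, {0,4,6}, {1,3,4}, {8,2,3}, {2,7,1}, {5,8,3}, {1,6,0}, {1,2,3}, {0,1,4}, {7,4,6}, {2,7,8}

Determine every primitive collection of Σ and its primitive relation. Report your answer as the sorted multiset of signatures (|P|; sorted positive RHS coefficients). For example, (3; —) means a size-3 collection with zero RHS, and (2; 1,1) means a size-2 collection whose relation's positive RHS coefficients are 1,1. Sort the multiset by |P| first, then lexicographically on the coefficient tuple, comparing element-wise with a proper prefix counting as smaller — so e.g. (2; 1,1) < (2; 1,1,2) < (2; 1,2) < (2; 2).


17 minimal non-faces of Δ(Σ) (on 9 rays):

  P={1,5}:  v_{1} + v_{5} = 0  →  sig = (2; —)
  P={3,7}:  v_{3} + v_{7} = 0  →  sig = (2; —)
  P={4,8}:  v_{4} + v_{8} = 0  →  sig = (2; —)
  P={1,8}:  v_{1} + v_{8} = v_{2}  →  sig = (2; 1)
  P={2,4}:  v_{2} + v_{4} = v_{1}  →  sig = (2; 1)
  P={2,5}:  v_{2} + v_{5} = v_{8}  →  sig = (2; 1)
  P={0,5}:  v_{0} + v_{5} = v_{4} + v_{6}  →  sig = (2; 1,1)
  P={0,8}:  v_{0} + v_{8} = v_{1} + v_{6}  →  sig = (2; 1,1)
  P={3,6}:  v_{3} + v_{6} = v_{1} + v_{4}  →  sig = (2; 1,1)
  P={5,6}:  v_{5} + v_{6} = v_{4} + v_{7}  →  sig = (2; 1,1)
  P={6,8}:  v_{6} + v_{8} = v_{1} + v_{7}  →  sig = (2; 1,1)
  P={0,2}:  v_{0} + v_{2} = 2·v_{1} + v_{6}  →  sig = (2; 1,2)
  P={2,6}:  v_{2} + v_{6} = 2·v_{1} + v_{7}  →  sig = (2; 1,2)
  P={0,7}:  v_{0} + v_{7} = 2·v_{6}  →  sig = (2; 2)
  P={0,3}:  v_{0} + v_{3} = 2·v_{1} + 2·v_{4}  →  sig = (2; 2,2)
  P={1,4,6}:  v_{1} + v_{4} + v_{6} = v_{0}  →  sig = (3; 1)
  P={1,4,7}:  v_{1} + v_{4} + v_{7} = v_{6}  →  sig = (3; 1)

so the primitive-relation signature multiset is
{ (2; —) ×3,  (2; 1) ×3,  (2; 1,1) ×5,  (2; 1,2) ×2,  (2; 2),  (2; 2,2),  (3; 1) ×2 }


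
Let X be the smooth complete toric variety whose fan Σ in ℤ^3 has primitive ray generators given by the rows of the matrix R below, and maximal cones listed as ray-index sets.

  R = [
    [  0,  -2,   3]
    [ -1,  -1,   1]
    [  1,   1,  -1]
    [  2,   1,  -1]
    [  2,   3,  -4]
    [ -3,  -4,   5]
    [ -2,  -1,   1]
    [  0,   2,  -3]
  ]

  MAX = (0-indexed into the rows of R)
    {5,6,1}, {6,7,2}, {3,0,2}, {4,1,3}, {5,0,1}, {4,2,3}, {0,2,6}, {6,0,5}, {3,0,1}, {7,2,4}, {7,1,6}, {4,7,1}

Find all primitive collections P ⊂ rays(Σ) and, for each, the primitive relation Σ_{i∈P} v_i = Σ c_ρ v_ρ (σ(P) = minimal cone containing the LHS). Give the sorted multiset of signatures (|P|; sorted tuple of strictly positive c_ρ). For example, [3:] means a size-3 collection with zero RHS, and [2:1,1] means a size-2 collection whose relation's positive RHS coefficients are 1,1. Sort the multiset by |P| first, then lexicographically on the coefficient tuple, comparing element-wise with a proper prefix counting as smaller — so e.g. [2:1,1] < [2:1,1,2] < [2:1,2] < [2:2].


Δ(Σ) — 8 vertices, 11 min non-faces:

  P = {0,7}:  v_{0} + v_{7} = 0  ⟹  sig = [2:]
  P = {1,2}:  v_{1} + v_{2} = 0  ⟹  sig = [2:]
  P = {3,6}:  v_{3} + v_{6} = 0  ⟹  sig = [2:]
  P = {0,4}:  v_{0} + v_{4} = v_{3}  ⟹  sig = [2:1]
  P = {3,7}:  v_{3} + v_{7} = v_{4}  ⟹  sig = [2:1]
  P = {4,5}:  v_{4} + v_{5} = v_{1}  ⟹  sig = [2:1]
  P = {4,6}:  v_{4} + v_{6} = v_{7}  ⟹  sig = [2:1]
  P = {2,5}:  v_{2} + v_{5} = v_{0} + v_{6}  ⟹  sig = [2:1,1]
  P = {3,5}:  v_{3} + v_{5} = v_{0} + v_{1}  ⟹  sig = [2:1,1]
  P = {5,7}:  v_{5} + v_{7} = v_{1} + v_{6}  ⟹  sig = [2:1,1]
  P = {0,1,6}:  v_{0} + v_{1} + v_{6} = v_{5}  ⟹  sig = [3:1]

Hence PRS(X_Σ) =
{ [2:] ×3,  [2:1] ×4,  [2:1,1] ×3,  [3:1] }


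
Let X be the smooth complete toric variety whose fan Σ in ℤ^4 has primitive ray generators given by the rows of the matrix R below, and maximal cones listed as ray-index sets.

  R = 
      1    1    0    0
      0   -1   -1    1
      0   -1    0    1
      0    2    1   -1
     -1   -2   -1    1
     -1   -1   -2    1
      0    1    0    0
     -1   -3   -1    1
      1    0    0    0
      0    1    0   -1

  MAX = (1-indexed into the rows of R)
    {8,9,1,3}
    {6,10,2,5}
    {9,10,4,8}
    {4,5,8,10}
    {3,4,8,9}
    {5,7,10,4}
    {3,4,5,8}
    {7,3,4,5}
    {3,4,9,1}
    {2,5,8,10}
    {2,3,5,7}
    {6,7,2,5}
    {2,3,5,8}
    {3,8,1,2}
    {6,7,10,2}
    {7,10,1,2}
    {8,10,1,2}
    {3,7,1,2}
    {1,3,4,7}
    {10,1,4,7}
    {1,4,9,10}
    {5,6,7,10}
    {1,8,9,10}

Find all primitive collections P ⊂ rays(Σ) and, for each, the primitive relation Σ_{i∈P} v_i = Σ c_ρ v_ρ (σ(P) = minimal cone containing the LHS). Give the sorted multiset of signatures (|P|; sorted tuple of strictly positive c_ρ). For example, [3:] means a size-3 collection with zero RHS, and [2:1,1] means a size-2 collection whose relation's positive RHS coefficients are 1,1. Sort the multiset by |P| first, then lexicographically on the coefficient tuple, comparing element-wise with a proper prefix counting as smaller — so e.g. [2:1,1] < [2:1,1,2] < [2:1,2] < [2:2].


|primitive collections| = 14. Relations:

  • {3,10}:  v_{3} + v_{10} = 0  →  sig = [2:]
  • {1,5}:  v_{1} + v_{5} = v_{2}  →  sig = [2:1]
  • {2,4}:  v_{2} + v_{4} = v_{7}  →  sig = [2:1]
  • {7,8}:  v_{7} + v_{8} = v_{5}  →  sig = [2:1]
  • {7,9}:  v_{7} + v_{9} = v_{1}  →  sig = [2:1]
  • {5,9}:  v_{5} + v_{9} = v_{1} + v_{8}  →  sig = [2:1,1]
  • {3,6}:  v_{3} + v_{6} = v_{2} + v_{5} + v_{7}  →  sig = [2:1,1,1]
  • {1,6}:  v_{1} + v_{6} = 2·v_{2} + v_{7} + v_{10}  →  sig = [2:1,1,2]
  • {4,6}:  v_{4} + v_{6} = v_{5} + 2·v_{7} + v_{10}  →  sig = [2:1,1,2]
  • {6,8}:  v_{6} + v_{8} = v_{2} + 2·v_{5} + v_{10}  →  sig = [2:1,1,2]
  • {2,9}:  v_{2} + v_{9} = 2·v_{1} + v_{8}  →  sig = [2:1,2]
  • {6,9}:  v_{6} + v_{9} = 2·v_{2} + v_{10}  →  sig = [2:1,2]
  • {1,4,8}:  v_{1} + v_{4} + v_{8} = 0  →  sig = [3:]
  • {2,5,7,10}:  v_{2} + v_{5} + v_{7} + v_{10} = v_{6}  →  sig = [4:1]

Sorted signature multiset PRS(X):
    [2:]
    [2:1]
    [2:1]
    [2:1]
    [2:1]
    [2:1,1]
    [2:1,1,1]
    [2:1,1,2]
    [2:1,1,2]
    [2:1,1,2]
    [2:1,2]
    [2:1,2]
    [3:]
    [4:1]


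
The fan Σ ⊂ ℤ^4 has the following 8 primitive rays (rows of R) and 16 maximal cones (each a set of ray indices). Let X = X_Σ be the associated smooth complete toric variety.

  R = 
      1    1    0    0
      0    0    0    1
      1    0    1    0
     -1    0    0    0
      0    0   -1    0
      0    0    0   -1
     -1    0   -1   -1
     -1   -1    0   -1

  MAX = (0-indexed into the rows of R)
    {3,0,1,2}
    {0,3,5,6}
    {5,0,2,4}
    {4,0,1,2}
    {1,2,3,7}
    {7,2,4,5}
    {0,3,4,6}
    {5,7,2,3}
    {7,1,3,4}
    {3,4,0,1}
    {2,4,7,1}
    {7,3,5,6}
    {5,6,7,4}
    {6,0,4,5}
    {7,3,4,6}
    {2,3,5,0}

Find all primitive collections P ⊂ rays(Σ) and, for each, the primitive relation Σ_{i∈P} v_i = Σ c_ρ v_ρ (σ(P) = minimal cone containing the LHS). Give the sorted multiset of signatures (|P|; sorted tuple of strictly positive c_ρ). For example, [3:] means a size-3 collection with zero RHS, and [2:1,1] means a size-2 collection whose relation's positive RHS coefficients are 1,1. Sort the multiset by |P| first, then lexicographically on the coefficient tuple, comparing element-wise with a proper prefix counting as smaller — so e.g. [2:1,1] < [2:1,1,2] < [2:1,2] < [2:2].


|primitive collections| = 6. Relations:

  • {1,5}:  v_{1} + v_{5} = 0  ⇒ sig = [2:]
  • {0,7}:  v_{0} + v_{7} = v_{5}  ⇒ sig = [2:1]
  • {2,6}:  v_{2} + v_{6} = v_{5}  ⇒ sig = [2:1]
  • {1,6}:  v_{1} + v_{6} = v_{3} + v_{4}  ⇒ sig = [2:1,1]
  • {2,3,4}:  v_{2} + v_{3} + v_{4} = 0  ⇒ sig = [3:]
  • {3,4,5}:  v_{3} + v_{4} + v_{5} = v_{6}  ⇒ sig = [3:1]

Sorted signature multiset PRS(X):
[[2:], [2:1], [2:1], [2:1,1], [3:], [3:1]]


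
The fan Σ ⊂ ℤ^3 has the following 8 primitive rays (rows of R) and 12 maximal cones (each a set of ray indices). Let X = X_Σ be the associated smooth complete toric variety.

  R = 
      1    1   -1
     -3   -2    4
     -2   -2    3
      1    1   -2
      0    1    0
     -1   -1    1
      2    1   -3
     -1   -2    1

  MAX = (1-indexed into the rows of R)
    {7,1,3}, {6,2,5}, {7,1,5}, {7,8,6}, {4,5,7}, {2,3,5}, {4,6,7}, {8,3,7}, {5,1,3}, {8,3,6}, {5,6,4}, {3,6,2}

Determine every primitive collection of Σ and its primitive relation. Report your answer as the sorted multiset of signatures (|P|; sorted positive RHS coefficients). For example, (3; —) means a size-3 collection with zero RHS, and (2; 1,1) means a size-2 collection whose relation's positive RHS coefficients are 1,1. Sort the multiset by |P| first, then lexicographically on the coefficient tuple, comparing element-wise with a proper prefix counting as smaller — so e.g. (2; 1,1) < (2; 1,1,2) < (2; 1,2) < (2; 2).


The 14 primitive collections of Σ (r=8, n=3):

  P = {1,6}:  v_{1} + v_{6} = 0  ⇒ sig = (2; —)
  P = {2,7}:  v_{2} + v_{7} = v_{6}  ⇒ sig = (2; 1)
  P = {3,4}:  v_{3} + v_{4} = v_{6}  ⇒ sig = (2; 1)
  P = {5,8}:  v_{5} + v_{8} = v_{6}  ⇒ sig = (2; 1)
  P = {1,2}:  v_{1} + v_{2} = v_{3} + v_{5}  ⇒ sig = (2; 1,1)
  P = {1,4}:  v_{1} + v_{4} = v_{5} + v_{7}  ⇒ sig = (2; 1,1)
  P = {1,8}:  v_{1} + v_{8} = v_{3} + v_{7}  ⇒ sig = (2; 1,1)
  P = {2,4}:  v_{2} + v_{4} = v_{5} + 2·v_{6}  ⇒ sig = (2; 1,2)
  P = {2,8}:  v_{2} + v_{8} = v_{3} + 2·v_{6}  ⇒ sig = (2; 1,2)
  P = {4,8}:  v_{4} + v_{8} = 2·v_{6} + v_{7}  ⇒ sig = (2; 1,2)
  P = {3,5,7}:  v_{3} + v_{5} + v_{7} = 0  ⇒ sig = (3; —)
  P = {3,5,6}:  v_{3} + v_{5} + v_{6} = v_{2}  ⇒ sig = (3; 1)
  P = {3,6,7}:  v_{3} + v_{6} + v_{7} = v_{8}  ⇒ sig = (3; 1)
  P = {5,6,7}:  v_{5} + v_{6} + v_{7} = v_{4}  ⇒ sig = (3; 1)

so the primitive-relation signature multiset is
    (2; —)
    (2; 1)
    (2; 1)
    (2; 1)
    (2; 1,1)
    (2; 1,1)
    (2; 1,1)
    (2; 1,2)
    (2; 1,2)
    (2; 1,2)
    (3; —)
    (3; 1)
    (3; 1)
    (3; 1)


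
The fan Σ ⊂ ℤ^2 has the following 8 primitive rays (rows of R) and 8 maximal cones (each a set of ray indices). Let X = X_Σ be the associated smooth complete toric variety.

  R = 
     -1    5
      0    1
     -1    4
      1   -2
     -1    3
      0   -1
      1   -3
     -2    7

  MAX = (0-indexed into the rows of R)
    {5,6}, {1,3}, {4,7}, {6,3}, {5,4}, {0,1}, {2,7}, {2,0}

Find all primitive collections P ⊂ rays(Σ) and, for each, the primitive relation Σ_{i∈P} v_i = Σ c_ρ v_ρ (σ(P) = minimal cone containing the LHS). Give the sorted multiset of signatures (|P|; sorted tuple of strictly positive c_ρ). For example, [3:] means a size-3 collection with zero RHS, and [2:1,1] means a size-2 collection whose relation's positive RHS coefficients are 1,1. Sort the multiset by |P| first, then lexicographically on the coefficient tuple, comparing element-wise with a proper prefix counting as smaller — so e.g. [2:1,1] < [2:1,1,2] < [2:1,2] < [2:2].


20 collections generate NE(X_Σ); each relation:

  P={1,5}:  v_{1} + v_{5} = 0  ⇒ sig = [2:]
  P={4,6}:  v_{4} + v_{6} = 0  ⇒ sig = [2:]
  P={0,5}:  v_{0} + v_{5} = v_{2}  ⇒ sig = [2:1]
  P={1,2}:  v_{1} + v_{2} = v_{0}  ⇒ sig = [2:1]
  P={1,4}:  v_{1} + v_{4} = v_{2}  ⇒ sig = [2:1]
  P={1,6}:  v_{1} + v_{6} = v_{3}  ⇒ sig = [2:1]
  P={2,4}:  v_{2} + v_{4} = v_{7}  ⇒ sig = [2:1]
  P={2,5}:  v_{2} + v_{5} = v_{4}  ⇒ sig = [2:1]
  P={2,6}:  v_{2} + v_{6} = v_{1}  ⇒ sig = [2:1]
  P={3,4}:  v_{3} + v_{4} = v_{1}  ⇒ sig = [2:1]
  P={3,5}:  v_{3} + v_{5} = v_{6}  ⇒ sig = [2:1]
  P={3,7}:  v_{3} + v_{7} = v_{0}  ⇒ sig = [2:1]
  P={6,7}:  v_{6} + v_{7} = v_{2}  ⇒ sig = [2:1]
  P={0,4}:  v_{0} + v_{4} = 2·v_{2}  ⇒ sig = [2:2]
  P={0,6}:  v_{0} + v_{6} = 2·v_{1}  ⇒ sig = [2:2]
  P={1,7}:  v_{1} + v_{7} = 2·v_{2}  ⇒ sig = [2:2]
  P={2,3}:  v_{2} + v_{3} = 2·v_{1}  ⇒ sig = [2:2]
  P={5,7}:  v_{5} + v_{7} = 2·v_{4}  ⇒ sig = [2:2]
  P={0,3}:  v_{0} + v_{3} = 3·v_{1}  ⇒ sig = [2:3]
  P={0,7}:  v_{0} + v_{7} = 3·v_{2}  ⇒ sig = [2:3]

Hence PRS(X_Σ) =
[[2:], [2:], [2:1], [2:1], [2:1], [2:1], [2:1], [2:1], [2:1], [2:1], [2:1], [2:1], [2:1], [2:2], [2:2], [2:2], [2:2], [2:2], [2:3], [2:3]]


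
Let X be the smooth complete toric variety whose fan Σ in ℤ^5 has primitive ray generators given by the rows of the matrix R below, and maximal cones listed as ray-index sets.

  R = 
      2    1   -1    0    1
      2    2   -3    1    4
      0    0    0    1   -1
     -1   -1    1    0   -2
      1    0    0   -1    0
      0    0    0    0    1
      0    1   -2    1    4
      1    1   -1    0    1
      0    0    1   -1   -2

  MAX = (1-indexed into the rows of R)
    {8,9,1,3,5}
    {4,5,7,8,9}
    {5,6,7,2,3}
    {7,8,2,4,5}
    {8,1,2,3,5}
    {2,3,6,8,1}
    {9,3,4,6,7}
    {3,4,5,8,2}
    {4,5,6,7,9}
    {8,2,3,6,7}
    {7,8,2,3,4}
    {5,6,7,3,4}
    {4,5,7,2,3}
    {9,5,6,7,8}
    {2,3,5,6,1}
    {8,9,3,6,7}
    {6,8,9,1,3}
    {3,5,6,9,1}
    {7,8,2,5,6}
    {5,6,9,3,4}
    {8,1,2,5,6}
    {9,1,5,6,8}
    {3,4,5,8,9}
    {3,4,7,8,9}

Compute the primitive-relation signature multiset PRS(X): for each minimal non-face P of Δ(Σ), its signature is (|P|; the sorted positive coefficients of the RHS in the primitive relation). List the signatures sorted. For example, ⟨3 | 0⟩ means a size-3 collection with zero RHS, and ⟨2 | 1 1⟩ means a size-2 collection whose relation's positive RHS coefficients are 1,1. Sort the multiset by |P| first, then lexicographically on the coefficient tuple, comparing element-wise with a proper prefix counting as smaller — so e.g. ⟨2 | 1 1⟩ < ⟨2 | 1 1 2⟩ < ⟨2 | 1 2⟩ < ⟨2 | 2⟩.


The 8 primitive collections of Σ (r=9, n=5):

  P={1,4}:  v_{1} + v_{4} = v_{3} + v_{5}  ⟹  sig = ⟨2 | 1 1⟩
  P={1,7}:  v_{1} + v_{7} = v_{2} + v_{6}  ⟹  sig = ⟨2 | 1 1⟩
  P={2,9}:  v_{2} + v_{9} = 2·v_{8}  ⟹  sig = ⟨2 | 2⟩
  P={4,6,8}:  v_{4} + v_{6} + v_{8} = 0  ⟹  sig = ⟨3 | 0⟩
  P={2,4,6}:  v_{2} + v_{4} + v_{6} = v_{3} + v_{5} + v_{7}  ⟹  sig = ⟨3 | 1 1 1⟩
  P={3,5,6,8}:  v_{3} + v_{5} + v_{6} + v_{8} = v_{1}  ⟹  sig = ⟨4 | 1⟩
  P={3,5,7,8}:  v_{3} + v_{5} + v_{7} + v_{8} = v_{2}  ⟹  sig = ⟨4 | 1⟩
  P={3,5,7,9}:  v_{3} + v_{5} + v_{7} + v_{9} = v_{8}  ⟹  sig = ⟨4 | 1⟩

so the primitive-relation signature multiset is
    |P|=2: 3 collections, coeffs (1,1), (1,1), (2)
    |P|=3: 2 collections, coeffs (), (1,1,1)
    |P|=4: 3 collections, coeffs (1), (1), (1)


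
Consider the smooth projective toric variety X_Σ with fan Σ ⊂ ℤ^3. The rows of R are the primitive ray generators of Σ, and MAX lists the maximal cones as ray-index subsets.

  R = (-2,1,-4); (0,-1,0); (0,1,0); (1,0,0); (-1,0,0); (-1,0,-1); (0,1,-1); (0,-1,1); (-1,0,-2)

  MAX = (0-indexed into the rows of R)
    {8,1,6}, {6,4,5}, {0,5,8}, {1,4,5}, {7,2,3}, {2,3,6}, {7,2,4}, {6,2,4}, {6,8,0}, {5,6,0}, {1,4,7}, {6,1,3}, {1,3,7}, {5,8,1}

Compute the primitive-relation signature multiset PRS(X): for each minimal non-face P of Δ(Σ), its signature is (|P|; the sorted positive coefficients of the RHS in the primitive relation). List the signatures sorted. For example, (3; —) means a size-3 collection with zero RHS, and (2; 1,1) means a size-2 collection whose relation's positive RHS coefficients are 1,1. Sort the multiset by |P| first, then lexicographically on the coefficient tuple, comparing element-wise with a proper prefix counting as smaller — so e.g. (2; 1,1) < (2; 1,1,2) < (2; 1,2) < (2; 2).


Σ has 18 primitive collections:

  {1,2}:  v_{1} + v_{2} = 0  ⇒ sig = (2; —)
  {3,4}:  v_{3} + v_{4} = 0  ⇒ sig = (2; —)
  {6,7}:  v_{6} + v_{7} = 0  ⇒ sig = (2; —)
  {0,7}:  v_{0} + v_{7} = v_{5} + v_{8}  ⇒ sig = (2; 1,1)
  {2,5}:  v_{2} + v_{5} = v_{4} + v_{6}  ⇒ sig = (2; 1,1)
  {2,8}:  v_{2} + v_{8} = v_{5} + v_{6}  ⇒ sig = (2; 1,1)
  {3,5}:  v_{3} + v_{5} = v_{1} + v_{6}  ⇒ sig = (2; 1,1)
  {5,7}:  v_{5} + v_{7} = v_{1} + v_{4}  ⇒ sig = (2; 1,1)
  {7,8}:  v_{7} + v_{8} = v_{1} + v_{5}  ⇒ sig = (2; 1,1)
  {0,3}:  v_{0} + v_{3} = v_{1} + 2·v_{6} + v_{8}  ⇒ sig = (2; 1,1,2)
  {0,4}:  v_{0} + v_{4} = 3·v_{5} + v_{6}  ⇒ sig = (2; 1,3)
  {0,1}:  v_{0} + v_{1} = 2·v_{8}  ⇒ sig = (2; 2)
  {4,8}:  v_{4} + v_{8} = 2·v_{5}  ⇒ sig = (2; 2)
  {0,2}:  v_{0} + v_{2} = 2·v_{5} + 2·v_{6}  ⇒ sig = (2; 2,2)
  {3,8}:  v_{3} + v_{8} = 2·v_{1} + 2·v_{6}  ⇒ sig = (2; 2,2)
  {1,4,6}:  v_{1} + v_{4} + v_{6} = v_{5}  ⇒ sig = (3; 1)
  {1,5,6}:  v_{1} + v_{5} + v_{6} = v_{8}  ⇒ sig = (3; 1)
  {5,6,8}:  v_{5} + v_{6} + v_{8} = v_{0}  ⇒ sig = (3; 1)

Hence PRS(X_Σ) =
{ (2; —) ×3,  (2; 1,1) ×6,  (2; 1,1,2),  (2; 1,3),  (2; 2) ×2,  (2; 2,2) ×2,  (3; 1) ×3 }


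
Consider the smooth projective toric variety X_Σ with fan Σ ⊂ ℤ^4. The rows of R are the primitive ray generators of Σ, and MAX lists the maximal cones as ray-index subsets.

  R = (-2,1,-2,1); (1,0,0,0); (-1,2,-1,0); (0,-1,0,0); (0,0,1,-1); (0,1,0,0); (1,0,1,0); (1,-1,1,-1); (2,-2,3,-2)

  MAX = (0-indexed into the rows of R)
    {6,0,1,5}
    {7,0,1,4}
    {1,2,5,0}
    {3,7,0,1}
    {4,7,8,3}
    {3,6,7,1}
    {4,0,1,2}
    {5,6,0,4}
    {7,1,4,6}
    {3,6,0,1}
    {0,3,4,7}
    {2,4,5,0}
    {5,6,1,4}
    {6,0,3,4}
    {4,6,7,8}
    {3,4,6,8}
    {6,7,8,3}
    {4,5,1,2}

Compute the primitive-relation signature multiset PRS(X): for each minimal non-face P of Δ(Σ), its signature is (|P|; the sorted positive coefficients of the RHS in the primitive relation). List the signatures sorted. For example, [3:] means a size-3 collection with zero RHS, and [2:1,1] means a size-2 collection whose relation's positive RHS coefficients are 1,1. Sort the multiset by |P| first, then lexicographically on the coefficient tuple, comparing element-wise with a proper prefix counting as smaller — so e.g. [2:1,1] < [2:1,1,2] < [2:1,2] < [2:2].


14 minimal non-faces of Δ(Σ) (on 9 rays):

  • {3,5}:  v_{3} + v_{5} = 0  so sig = [2:]
  • {0,8}:  v_{0} + v_{8} = v_{3} + v_{4}  so sig = [2:1,1]
  • {5,7}:  v_{5} + v_{7} = v_{1} + v_{4}  so sig = [2:1,1]
  • {2,3}:  v_{2} + v_{3} = v_{0} + v_{1} + v_{4}  so sig = [2:1,1,1]
  • {5,8}:  v_{5} + v_{8} = v_{4} + v_{6} + v_{7}  so sig = [2:1,1,1]
  • {1,8}:  v_{1} + v_{8} = v_{6} + 2·v_{7}  so sig = [2:1,2]
  • {2,8}:  v_{2} + v_{8} = v_{1} + 2·v_{4}  so sig = [2:1,2]
  • {2,7}:  v_{2} + v_{7} = v_{0} + 2·v_{1} + 2·v_{4}  so sig = [2:1,2,2]
  • {2,6}:  v_{2} + v_{6} = 2·v_{5}  so sig = [2:2]
  • {0,6,7}:  v_{0} + v_{6} + v_{7} = 0  so sig = [3:]
  • {1,3,4}:  v_{1} + v_{3} + v_{4} = v_{7}  so sig = [3:1]
  • {0,1,4,5}:  v_{0} + v_{1} + v_{4} + v_{5} = v_{2}  so sig = [4:1]
  • {0,1,4,6}:  v_{0} + v_{1} + v_{4} + v_{6} = v_{5}  so sig = [4:1]
  • {3,4,6,7}:  v_{3} + v_{4} + v_{6} + v_{7} = v_{8}  so sig = [4:1]

Sorted signature multiset PRS(X):
[[2:], [2:1,1], [2:1,1], [2:1,1,1], [2:1,1,1], [2:1,2], [2:1,2], [2:1,2,2], [2:2], [3:], [3:1], [4:1], [4:1], [4:1]]


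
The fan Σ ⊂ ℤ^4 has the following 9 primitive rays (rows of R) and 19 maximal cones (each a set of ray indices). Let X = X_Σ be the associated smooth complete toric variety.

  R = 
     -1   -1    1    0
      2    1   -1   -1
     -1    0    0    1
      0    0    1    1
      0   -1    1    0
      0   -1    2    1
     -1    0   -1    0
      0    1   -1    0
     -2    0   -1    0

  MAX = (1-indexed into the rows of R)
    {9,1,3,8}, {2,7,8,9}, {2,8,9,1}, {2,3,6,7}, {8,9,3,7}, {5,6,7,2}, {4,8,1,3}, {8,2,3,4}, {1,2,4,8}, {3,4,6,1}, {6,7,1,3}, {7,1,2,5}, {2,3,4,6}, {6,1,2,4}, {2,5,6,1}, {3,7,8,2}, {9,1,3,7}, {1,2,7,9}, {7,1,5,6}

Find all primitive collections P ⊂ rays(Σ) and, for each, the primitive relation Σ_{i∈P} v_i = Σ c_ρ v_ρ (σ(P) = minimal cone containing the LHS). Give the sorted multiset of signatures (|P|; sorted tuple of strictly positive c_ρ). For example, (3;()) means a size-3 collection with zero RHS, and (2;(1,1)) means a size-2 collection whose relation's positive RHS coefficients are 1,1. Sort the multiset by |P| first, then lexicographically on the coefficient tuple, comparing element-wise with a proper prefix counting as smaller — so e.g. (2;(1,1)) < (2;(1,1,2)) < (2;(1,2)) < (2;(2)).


Primitive collections (12):

  {5,8}:  v_{5} + v_{8} = 0 ; sig = (2;())
  {4,5}:  v_{4} + v_{5} = v_{6} ; sig = (2;(1))
  {4,7}:  v_{4} + v_{7} = v_{3} ; sig = (2;(1))
  {6,8}:  v_{6} + v_{8} = v_{4} ; sig = (2;(1))
  {3,5}:  v_{3} + v_{5} = v_{6} + v_{7} ; sig = (2;(1,1))
  {5,9}:  v_{5} + v_{9} = v_{1} + v_{7} ; sig = (2;(1,1))
  {6,9}:  v_{6} + v_{9} = v_{1} + v_{3} ; sig = (2;(1,1))
  {4,9}:  v_{4} + v_{9} = v_{1} + v_{3} + v_{8} ; sig = (2;(1,1,1))
  {1,2,3}:  v_{1} + v_{2} + v_{3} = 0 ; sig = (3;())
  {1,7,8}:  v_{1} + v_{7} + v_{8} = v_{9} ; sig = (3;(1))
  {2,3,9}:  v_{2} + v_{3} + v_{9} = v_{7} + v_{8} ; sig = (3;(1,1))
  {1,2,6,7}:  v_{1} + v_{2} + v_{6} + v_{7} = v_{5} ; sig = (4;(1))

Signatures (|P|; sorted positive RHS coefficients), sorted:
[(2;()), (2;(1)), (2;(1)), (2;(1)), (2;(1,1)), (2;(1,1)), (2;(1,1)), (2;(1,1,1)), (3;()), (3;(1)), (3;(1,1)), (4;(1))]


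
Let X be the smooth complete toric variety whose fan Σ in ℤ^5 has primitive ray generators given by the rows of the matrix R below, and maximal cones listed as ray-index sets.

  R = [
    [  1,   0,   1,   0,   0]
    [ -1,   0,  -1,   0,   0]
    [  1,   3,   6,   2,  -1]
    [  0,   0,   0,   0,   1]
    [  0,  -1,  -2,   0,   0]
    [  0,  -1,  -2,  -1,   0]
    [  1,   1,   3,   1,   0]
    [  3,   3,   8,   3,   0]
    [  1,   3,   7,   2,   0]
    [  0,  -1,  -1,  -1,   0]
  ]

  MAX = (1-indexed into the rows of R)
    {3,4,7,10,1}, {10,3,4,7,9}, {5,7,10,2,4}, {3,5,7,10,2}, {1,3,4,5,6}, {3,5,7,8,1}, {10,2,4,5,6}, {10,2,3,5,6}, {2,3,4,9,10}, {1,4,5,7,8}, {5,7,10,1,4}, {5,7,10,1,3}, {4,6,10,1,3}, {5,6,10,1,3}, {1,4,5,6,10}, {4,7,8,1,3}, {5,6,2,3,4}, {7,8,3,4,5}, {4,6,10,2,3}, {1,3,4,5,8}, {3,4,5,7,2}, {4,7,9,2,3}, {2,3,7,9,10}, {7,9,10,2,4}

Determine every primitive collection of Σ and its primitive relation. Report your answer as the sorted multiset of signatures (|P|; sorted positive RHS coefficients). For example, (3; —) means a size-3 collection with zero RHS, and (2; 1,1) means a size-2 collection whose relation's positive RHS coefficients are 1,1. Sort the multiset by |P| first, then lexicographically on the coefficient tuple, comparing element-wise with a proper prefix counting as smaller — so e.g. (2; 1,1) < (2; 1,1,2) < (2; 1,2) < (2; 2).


Σ has 12 primitive collections:

  • {1,2}:  v_{1} + v_{2} = 0 ; sig = (2; —)
  • {6,7}:  v_{6} + v_{7} = v_{1} ; sig = (2; 1)
  • {6,9}:  v_{6} + v_{9} = v_{3} + v_{4} + v_{10} ; sig = (2; 1,1,1)
  • {1,9}:  v_{1} + v_{9} = v_{3} + v_{4} + v_{7} + v_{10} ; sig = (2; 1,1,1,1)
  • {2,8}:  v_{2} + v_{8} = v_{3} + v_{4} + v_{5} + v_{7} ; sig = (2; 1,1,1,1)
  • {6,8}:  v_{6} + v_{8} = 2·v_{1} + v_{3} + v_{4} + v_{5} ; sig = (2; 1,1,1,2)
  • {8,9}:  v_{8} + v_{9} = v_{3} + v_{4} + 3·v_{7} ; sig = (2; 1,1,3)
  • {5,9}:  v_{5} + v_{9} = v_{2} + 2·v_{7} ; sig = (2; 1,2)
  • {8,10}:  v_{8} + v_{10} = v_{1} + 2·v_{7} ; sig = (2; 1,2)
  • {3,4,5,10}:  v_{3} + v_{4} + v_{5} + v_{10} = v_{7} ; sig = (4; 1)
  • {1,3,4,5,7}:  v_{1} + v_{3} + v_{4} + v_{5} + v_{7} = v_{8} ; sig = (5; 1)
  • {2,3,4,7,10}:  v_{2} + v_{3} + v_{4} + v_{7} + v_{10} = v_{9} ; sig = (5; 1)

Sorted signature multiset PRS(X):
    |P|=2: 9 collections, coeffs (), (1), (1,1,1), (1,1,1,1), (1,1,1,1), (1,1,1,2), (1,1,3), (1,2), (1,2)
    |P|=4: 1 collection, coeffs (1)
    |P|=5: 2 collections, coeffs (1), (1)


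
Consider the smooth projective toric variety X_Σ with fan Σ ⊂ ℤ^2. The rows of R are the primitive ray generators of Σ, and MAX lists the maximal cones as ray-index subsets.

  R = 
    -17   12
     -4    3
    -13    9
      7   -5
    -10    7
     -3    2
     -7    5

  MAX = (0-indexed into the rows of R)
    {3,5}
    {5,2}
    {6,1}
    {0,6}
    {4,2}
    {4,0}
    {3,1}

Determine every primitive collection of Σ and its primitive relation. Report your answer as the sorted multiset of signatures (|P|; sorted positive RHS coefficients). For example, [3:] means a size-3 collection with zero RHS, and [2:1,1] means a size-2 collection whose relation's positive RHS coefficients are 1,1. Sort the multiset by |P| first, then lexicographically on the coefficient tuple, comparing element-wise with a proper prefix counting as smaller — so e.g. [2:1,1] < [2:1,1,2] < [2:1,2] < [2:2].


Δ(Σ) — 7 vertices, 14 min non-faces:

  {3,6}:  v_{3} + v_{6} = 0 ; sig = [2:]
  {0,3}:  v_{0} + v_{3} = v_{4} ; sig = [2:1]
  {1,2}:  v_{1} + v_{2} = v_{0} ; sig = [2:1]
  {1,5}:  v_{1} + v_{5} = v_{6} ; sig = [2:1]
  {3,4}:  v_{3} + v_{4} = v_{5} ; sig = [2:1]
  {4,5}:  v_{4} + v_{5} = v_{2} ; sig = [2:1]
  {4,6}:  v_{4} + v_{6} = v_{0} ; sig = [2:1]
  {5,6}:  v_{5} + v_{6} = v_{4} ; sig = [2:1]
  {0,5}:  v_{0} + v_{5} = 2·v_{4} ; sig = [2:2]
  {1,4}:  v_{1} + v_{4} = 2·v_{6} ; sig = [2:2]
  {2,3}:  v_{2} + v_{3} = 2·v_{5} ; sig = [2:2]
  {2,6}:  v_{2} + v_{6} = 2·v_{4} ; sig = [2:2]
  {0,1}:  v_{0} + v_{1} = 3·v_{6} ; sig = [2:3]
  {0,2}:  v_{0} + v_{2} = 3·v_{4} ; sig = [2:3]

so the primitive-relation signature multiset is
    |P|=2: 14 collections, coeffs (), (1), (1), (1), (1), (1), (1), (1), (2), (2), (2), (2), (3), (3)


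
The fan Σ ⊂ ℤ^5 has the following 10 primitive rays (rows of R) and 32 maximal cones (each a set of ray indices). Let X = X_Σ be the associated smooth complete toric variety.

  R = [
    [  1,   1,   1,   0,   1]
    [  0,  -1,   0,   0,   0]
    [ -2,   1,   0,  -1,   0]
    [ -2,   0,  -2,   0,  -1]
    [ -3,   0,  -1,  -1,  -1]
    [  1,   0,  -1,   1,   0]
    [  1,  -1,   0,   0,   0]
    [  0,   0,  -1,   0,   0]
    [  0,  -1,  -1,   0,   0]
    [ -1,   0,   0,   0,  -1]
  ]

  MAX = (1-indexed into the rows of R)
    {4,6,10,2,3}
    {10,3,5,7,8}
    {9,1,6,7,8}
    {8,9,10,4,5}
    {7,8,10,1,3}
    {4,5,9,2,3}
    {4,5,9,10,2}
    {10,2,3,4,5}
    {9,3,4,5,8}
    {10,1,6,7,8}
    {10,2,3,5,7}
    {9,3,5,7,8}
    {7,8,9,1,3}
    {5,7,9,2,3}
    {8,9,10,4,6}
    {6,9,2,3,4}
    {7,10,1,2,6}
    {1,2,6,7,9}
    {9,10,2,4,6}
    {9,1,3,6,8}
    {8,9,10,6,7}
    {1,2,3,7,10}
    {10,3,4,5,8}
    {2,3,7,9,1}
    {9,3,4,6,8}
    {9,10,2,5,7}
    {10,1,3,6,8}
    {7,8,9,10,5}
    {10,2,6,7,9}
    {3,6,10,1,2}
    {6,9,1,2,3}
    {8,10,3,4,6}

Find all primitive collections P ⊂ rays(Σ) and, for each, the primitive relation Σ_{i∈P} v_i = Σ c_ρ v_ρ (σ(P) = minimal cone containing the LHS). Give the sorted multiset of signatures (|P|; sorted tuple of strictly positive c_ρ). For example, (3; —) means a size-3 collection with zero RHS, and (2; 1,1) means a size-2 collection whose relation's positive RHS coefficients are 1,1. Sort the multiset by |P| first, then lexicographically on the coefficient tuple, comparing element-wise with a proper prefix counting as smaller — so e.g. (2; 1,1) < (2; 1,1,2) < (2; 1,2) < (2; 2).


8 minimal non-faces of Δ(Σ) (on 10 rays):

  • {1,5}:  v_{1} + v_{5} = v_{3}  ⟹  sig = (2; 1)
  • {2,8}:  v_{2} + v_{8} = v_{9}  ⟹  sig = (2; 1)
  • {5,6}:  v_{5} + v_{6} = v_{4}  ⟹  sig = (2; 1)
  • {1,4}:  v_{1} + v_{4} = v_{3} + v_{6}  ⟹  sig = (2; 1,1)
  • {4,7}:  v_{4} + v_{7} = v_{8} + v_{9} + v_{10}  ⟹  sig = (2; 1,1,1)
  • {1,9,10}:  v_{1} + v_{9} + v_{10} = 0  ⟹  sig = (3; —)
  • {3,6,7}:  v_{3} + v_{6} + v_{7} = v_{8}  ⟹  sig = (3; 1)
  • {3,9,10}:  v_{3} + v_{9} + v_{10} = v_{5}  ⟹  sig = (3; 1)

Signatures (|P|; sorted positive RHS coefficients), sorted:
    (2; 1)
    (2; 1)
    (2; 1)
    (2; 1,1)
    (2; 1,1,1)
    (3; —)
    (3; 1)
    (3; 1)


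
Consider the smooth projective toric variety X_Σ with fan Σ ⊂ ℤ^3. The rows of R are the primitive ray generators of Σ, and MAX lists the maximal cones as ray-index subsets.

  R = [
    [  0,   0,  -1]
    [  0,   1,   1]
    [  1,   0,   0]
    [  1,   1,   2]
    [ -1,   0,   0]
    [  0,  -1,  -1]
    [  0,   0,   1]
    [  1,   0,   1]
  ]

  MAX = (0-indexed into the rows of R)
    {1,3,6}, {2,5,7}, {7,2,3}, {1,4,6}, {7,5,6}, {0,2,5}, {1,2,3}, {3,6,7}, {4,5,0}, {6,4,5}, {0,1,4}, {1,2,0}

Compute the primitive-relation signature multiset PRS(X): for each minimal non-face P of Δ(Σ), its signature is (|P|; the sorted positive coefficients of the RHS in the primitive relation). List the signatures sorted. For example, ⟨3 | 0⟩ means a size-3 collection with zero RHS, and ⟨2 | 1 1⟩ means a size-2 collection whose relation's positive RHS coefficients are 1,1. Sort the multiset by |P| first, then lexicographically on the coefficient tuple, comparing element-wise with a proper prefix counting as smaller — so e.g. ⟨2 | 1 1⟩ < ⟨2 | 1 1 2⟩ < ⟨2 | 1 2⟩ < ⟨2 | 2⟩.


10 minimal non-faces of Δ(Σ) (on 8 rays):

  P={0,6}:  v_{0} + v_{6} = 0 — sig = ⟨2 | 0⟩
  P={1,5}:  v_{1} + v_{5} = 0 — sig = ⟨2 | 0⟩
  P={2,4}:  v_{2} + v_{4} = 0 — sig = ⟨2 | 0⟩
  P={0,7}:  v_{0} + v_{7} = v_{2} — sig = ⟨2 | 1⟩
  P={1,7}:  v_{1} + v_{7} = v_{3} — sig = ⟨2 | 1⟩
  P={2,6}:  v_{2} + v_{6} = v_{7} — sig = ⟨2 | 1⟩
  P={3,5}:  v_{3} + v_{5} = v_{7} — sig = ⟨2 | 1⟩
  P={4,7}:  v_{4} + v_{7} = v_{6} — sig = ⟨2 | 1⟩
  P={0,3}:  v_{0} + v_{3} = v_{1} + v_{2} — sig = ⟨2 | 1 1⟩
  P={3,4}:  v_{3} + v_{4} = v_{1} + v_{6} — sig = ⟨2 | 1 1⟩

so the primitive-relation signature multiset is
    |P|=2: 10 collections, coeffs (), (), (), (1), (1), (1), (1), (1), (1,1), (1,1)


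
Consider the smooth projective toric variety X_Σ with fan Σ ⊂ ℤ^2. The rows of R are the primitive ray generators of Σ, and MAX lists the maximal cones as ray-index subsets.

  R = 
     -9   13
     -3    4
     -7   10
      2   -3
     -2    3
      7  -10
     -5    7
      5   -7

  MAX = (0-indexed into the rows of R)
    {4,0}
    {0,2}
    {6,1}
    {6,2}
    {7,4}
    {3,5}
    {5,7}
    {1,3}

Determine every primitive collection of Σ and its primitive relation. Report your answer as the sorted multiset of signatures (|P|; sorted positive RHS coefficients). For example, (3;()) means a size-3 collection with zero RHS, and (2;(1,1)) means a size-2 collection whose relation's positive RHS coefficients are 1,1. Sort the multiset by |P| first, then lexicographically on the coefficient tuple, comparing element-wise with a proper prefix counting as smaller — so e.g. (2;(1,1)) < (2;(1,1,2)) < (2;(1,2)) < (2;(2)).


Primitive collections (20):

  • {2,5}:  v_{2} + v_{5} = 0  ⟹  sig = (2;())
  • {3,4}:  v_{3} + v_{4} = 0  ⟹  sig = (2;())
  • {6,7}:  v_{6} + v_{7} = 0  ⟹  sig = (2;())
  • {0,3}:  v_{0} + v_{3} = v_{2}  ⟹  sig = (2;(1))
  • {0,5}:  v_{0} + v_{5} = v_{4}  ⟹  sig = (2;(1))
  • {1,4}:  v_{1} + v_{4} = v_{6}  ⟹  sig = (2;(1))
  • {1,7}:  v_{1} + v_{7} = v_{3}  ⟹  sig = (2;(1))
  • {2,3}:  v_{2} + v_{3} = v_{6}  ⟹  sig = (2;(1))
  • {2,4}:  v_{2} + v_{4} = v_{0}  ⟹  sig = (2;(1))
  • {2,7}:  v_{2} + v_{7} = v_{4}  ⟹  sig = (2;(1))
  • {3,6}:  v_{3} + v_{6} = v_{1}  ⟹  sig = (2;(1))
  • {3,7}:  v_{3} + v_{7} = v_{5}  ⟹  sig = (2;(1))
  • {4,5}:  v_{4} + v_{5} = v_{7}  ⟹  sig = (2;(1))
  • {4,6}:  v_{4} + v_{6} = v_{2}  ⟹  sig = (2;(1))
  • {5,6}:  v_{5} + v_{6} = v_{3}  ⟹  sig = (2;(1))
  • {0,1}:  v_{0} + v_{1} = v_{2} + v_{6}  ⟹  sig = (2;(1,1))
  • {0,6}:  v_{0} + v_{6} = 2·v_{2}  ⟹  sig = (2;(2))
  • {0,7}:  v_{0} + v_{7} = 2·v_{4}  ⟹  sig = (2;(2))
  • {1,2}:  v_{1} + v_{2} = 2·v_{6}  ⟹  sig = (2;(2))
  • {1,5}:  v_{1} + v_{5} = 2·v_{3}  ⟹  sig = (2;(2))

Sorted signature multiset PRS(X):
[(2;()), (2;()), (2;()), (2;(1)), (2;(1)), (2;(1)), (2;(1)), (2;(1)), (2;(1)), (2;(1)), (2;(1)), (2;(1)), (2;(1)), (2;(1)), (2;(1)), (2;(1,1)), (2;(2)), (2;(2)), (2;(2)), (2;(2))]


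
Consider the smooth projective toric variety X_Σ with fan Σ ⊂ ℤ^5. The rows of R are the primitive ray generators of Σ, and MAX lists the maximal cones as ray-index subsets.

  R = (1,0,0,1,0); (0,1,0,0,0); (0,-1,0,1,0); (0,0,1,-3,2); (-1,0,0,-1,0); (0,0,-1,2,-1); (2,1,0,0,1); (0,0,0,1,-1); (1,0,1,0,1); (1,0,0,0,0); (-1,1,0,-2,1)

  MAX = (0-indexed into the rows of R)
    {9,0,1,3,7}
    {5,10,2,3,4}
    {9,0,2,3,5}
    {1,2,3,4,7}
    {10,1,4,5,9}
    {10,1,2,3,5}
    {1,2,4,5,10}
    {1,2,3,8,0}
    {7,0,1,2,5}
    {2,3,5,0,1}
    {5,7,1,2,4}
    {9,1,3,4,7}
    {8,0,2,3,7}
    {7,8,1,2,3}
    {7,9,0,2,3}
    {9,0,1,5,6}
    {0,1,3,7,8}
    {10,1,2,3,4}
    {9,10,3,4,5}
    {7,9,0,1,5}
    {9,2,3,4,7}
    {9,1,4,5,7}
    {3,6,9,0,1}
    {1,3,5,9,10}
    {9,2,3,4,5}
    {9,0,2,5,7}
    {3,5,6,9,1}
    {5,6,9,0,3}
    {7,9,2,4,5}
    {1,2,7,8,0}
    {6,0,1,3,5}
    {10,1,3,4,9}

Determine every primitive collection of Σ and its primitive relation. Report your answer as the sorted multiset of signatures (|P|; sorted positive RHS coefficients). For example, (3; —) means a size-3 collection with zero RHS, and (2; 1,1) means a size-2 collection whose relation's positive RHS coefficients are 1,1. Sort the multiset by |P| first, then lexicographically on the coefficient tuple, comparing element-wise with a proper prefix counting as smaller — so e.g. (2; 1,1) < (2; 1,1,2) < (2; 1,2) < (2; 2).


18 collections generate NE(X_Σ); each relation:

  • {0,4}:  v_{0} + v_{4} = 0  ⟹  sig = (2; —)
  • {7,10}:  v_{7} + v_{10} = v_{1} + v_{4}  ⟹  sig = (2; 1,1)
  • {0,10}:  v_{0} + v_{10} = v_{1} + v_{3} + v_{5}  ⟹  sig = (2; 1,1,1)
  • {5,8}:  v_{5} + v_{8} = v_{0} + v_{1} + v_{2}  ⟹  sig = (2; 1,1,1)
  • {6,7}:  v_{6} + v_{7} = v_{0} + v_{1} + v_{9}  ⟹  sig = (2; 1,1,1)
  • {4,6}:  v_{4} + v_{6} = v_{1} + v_{3} + v_{5} + v_{9}  ⟹  sig = (2; 1,1,1,1)
  • {4,8}:  v_{4} + v_{8} = v_{1} + v_{2} + v_{3} + v_{7}  ⟹  sig = (2; 1,1,1,1)
  • {2,6}:  v_{2} + v_{6} = 2·v_{0} + v_{3} + v_{5}  ⟹  sig = (2; 1,1,2)
  • {8,9}:  v_{8} + v_{9} = 2·v_{0} + v_{3} + v_{7}  ⟹  sig = (2; 1,1,2)
  • {8,10}:  v_{8} + v_{10} = 2·v_{1} + v_{2} + v_{3}  ⟹  sig = (2; 1,1,2)
  • {6,8}:  v_{6} + v_{8} = 3·v_{0} + v_{1} + v_{3}  ⟹  sig = (2; 1,1,3)
  • {6,10}:  v_{6} + v_{10} = 2·v_{1} + 2·v_{3} + 2·v_{5} + v_{9}  ⟹  sig = (2; 1,2,2,2)
  • {3,5,7}:  v_{3} + v_{5} + v_{7} = 0  ⟹  sig = (3; —)
  • {1,2,9}:  v_{1} + v_{2} + v_{9} = v_{0}  ⟹  sig = (3; 1)
  • {2,9,10}:  v_{2} + v_{9} + v_{10} = v_{3} + v_{5}  ⟹  sig = (3; 1,1)
  • {1,3,4,5}:  v_{1} + v_{3} + v_{4} + v_{5} = v_{10}  ⟹  sig = (4; 1)
  • {0,1,2,3,7}:  v_{0} + v_{1} + v_{2} + v_{3} + v_{7} = v_{8}  ⟹  sig = (5; 1)
  • {0,1,3,5,9}:  v_{0} + v_{1} + v_{3} + v_{5} + v_{9} = v_{6}  ⟹  sig = (5; 1)

Sorted signature multiset PRS(X):
[(2; —), (2; 1,1), (2; 1,1,1), (2; 1,1,1), (2; 1,1,1), (2; 1,1,1,1), (2; 1,1,1,1), (2; 1,1,2), (2; 1,1,2), (2; 1,1,2), (2; 1,1,3), (2; 1,2,2,2), (3; —), (3; 1), (3; 1,1), (4; 1), (5; 1), (5; 1)]


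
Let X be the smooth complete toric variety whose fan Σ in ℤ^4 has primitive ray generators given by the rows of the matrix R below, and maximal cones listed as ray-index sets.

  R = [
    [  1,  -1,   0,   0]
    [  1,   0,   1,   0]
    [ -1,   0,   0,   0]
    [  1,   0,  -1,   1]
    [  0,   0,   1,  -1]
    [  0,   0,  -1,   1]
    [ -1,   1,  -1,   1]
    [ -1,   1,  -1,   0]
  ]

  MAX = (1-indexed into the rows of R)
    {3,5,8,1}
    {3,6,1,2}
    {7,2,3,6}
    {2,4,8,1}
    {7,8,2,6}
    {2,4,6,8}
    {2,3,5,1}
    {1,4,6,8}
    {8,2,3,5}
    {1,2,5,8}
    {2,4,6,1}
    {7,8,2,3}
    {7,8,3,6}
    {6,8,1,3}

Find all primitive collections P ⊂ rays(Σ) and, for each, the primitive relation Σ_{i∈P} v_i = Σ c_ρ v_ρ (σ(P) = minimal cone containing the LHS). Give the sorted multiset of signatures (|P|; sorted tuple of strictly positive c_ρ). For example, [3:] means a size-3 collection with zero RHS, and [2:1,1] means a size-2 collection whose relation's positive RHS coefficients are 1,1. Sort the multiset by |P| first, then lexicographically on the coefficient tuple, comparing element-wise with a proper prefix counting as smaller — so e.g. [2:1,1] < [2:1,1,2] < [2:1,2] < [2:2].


The 9 primitive collections of Σ (r=8, n=4):

  P = {5,6}:  v_{5} + v_{6} = 0  →  sig = [2:]
  P = {1,7}:  v_{1} + v_{7} = v_{6}  →  sig = [2:1]
  P = {3,4}:  v_{3} + v_{4} = v_{6}  →  sig = [2:1]
  P = {4,5}:  v_{4} + v_{5} = v_{1} + v_{2} + v_{8}  →  sig = [2:1,1,1]
  P = {5,7}:  v_{5} + v_{7} = v_{2} + v_{3} + v_{8}  →  sig = [2:1,1,1]
  P = {4,7}:  v_{4} + v_{7} = v_{2} + 2·v_{6} + v_{8}  →  sig = [2:1,1,2]
  P = {1,2,3,8}:  v_{1} + v_{2} + v_{3} + v_{8} = 0  →  sig = [4:]
  P = {1,2,6,8}:  v_{1} + v_{2} + v_{6} + v_{8} = v_{4}  →  sig = [4:1]
  P = {2,3,6,8}:  v_{2} + v_{3} + v_{6} + v_{8} = v_{7}  →  sig = [4:1]

Sorted signature multiset PRS(X):
[[2:], [2:1], [2:1], [2:1,1,1], [2:1,1,1], [2:1,1,2], [4:], [4:1], [4:1]]
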